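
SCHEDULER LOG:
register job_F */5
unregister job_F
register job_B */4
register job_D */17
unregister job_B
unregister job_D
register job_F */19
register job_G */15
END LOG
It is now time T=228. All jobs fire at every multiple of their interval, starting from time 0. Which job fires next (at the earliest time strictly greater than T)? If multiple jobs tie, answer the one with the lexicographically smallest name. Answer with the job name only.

Op 1: register job_F */5 -> active={job_F:*/5}
Op 2: unregister job_F -> active={}
Op 3: register job_B */4 -> active={job_B:*/4}
Op 4: register job_D */17 -> active={job_B:*/4, job_D:*/17}
Op 5: unregister job_B -> active={job_D:*/17}
Op 6: unregister job_D -> active={}
Op 7: register job_F */19 -> active={job_F:*/19}
Op 8: register job_G */15 -> active={job_F:*/19, job_G:*/15}
  job_F: interval 19, next fire after T=228 is 247
  job_G: interval 15, next fire after T=228 is 240
Earliest = 240, winner (lex tiebreak) = job_G

Answer: job_G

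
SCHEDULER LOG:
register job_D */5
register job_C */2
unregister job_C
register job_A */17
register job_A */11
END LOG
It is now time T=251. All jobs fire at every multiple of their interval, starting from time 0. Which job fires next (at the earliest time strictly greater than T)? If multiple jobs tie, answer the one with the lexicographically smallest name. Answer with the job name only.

Answer: job_A

Derivation:
Op 1: register job_D */5 -> active={job_D:*/5}
Op 2: register job_C */2 -> active={job_C:*/2, job_D:*/5}
Op 3: unregister job_C -> active={job_D:*/5}
Op 4: register job_A */17 -> active={job_A:*/17, job_D:*/5}
Op 5: register job_A */11 -> active={job_A:*/11, job_D:*/5}
  job_A: interval 11, next fire after T=251 is 253
  job_D: interval 5, next fire after T=251 is 255
Earliest = 253, winner (lex tiebreak) = job_A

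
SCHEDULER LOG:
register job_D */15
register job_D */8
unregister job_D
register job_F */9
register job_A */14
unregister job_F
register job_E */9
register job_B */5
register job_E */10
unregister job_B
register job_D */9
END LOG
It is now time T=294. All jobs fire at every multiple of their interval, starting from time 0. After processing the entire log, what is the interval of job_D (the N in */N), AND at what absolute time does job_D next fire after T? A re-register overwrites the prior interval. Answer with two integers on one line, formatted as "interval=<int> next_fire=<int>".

Op 1: register job_D */15 -> active={job_D:*/15}
Op 2: register job_D */8 -> active={job_D:*/8}
Op 3: unregister job_D -> active={}
Op 4: register job_F */9 -> active={job_F:*/9}
Op 5: register job_A */14 -> active={job_A:*/14, job_F:*/9}
Op 6: unregister job_F -> active={job_A:*/14}
Op 7: register job_E */9 -> active={job_A:*/14, job_E:*/9}
Op 8: register job_B */5 -> active={job_A:*/14, job_B:*/5, job_E:*/9}
Op 9: register job_E */10 -> active={job_A:*/14, job_B:*/5, job_E:*/10}
Op 10: unregister job_B -> active={job_A:*/14, job_E:*/10}
Op 11: register job_D */9 -> active={job_A:*/14, job_D:*/9, job_E:*/10}
Final interval of job_D = 9
Next fire of job_D after T=294: (294//9+1)*9 = 297

Answer: interval=9 next_fire=297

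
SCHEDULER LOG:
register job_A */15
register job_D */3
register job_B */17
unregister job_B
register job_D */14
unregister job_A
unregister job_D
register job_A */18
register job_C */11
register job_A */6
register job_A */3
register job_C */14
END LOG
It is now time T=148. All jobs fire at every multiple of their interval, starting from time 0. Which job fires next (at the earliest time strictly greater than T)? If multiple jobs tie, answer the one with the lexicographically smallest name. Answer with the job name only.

Op 1: register job_A */15 -> active={job_A:*/15}
Op 2: register job_D */3 -> active={job_A:*/15, job_D:*/3}
Op 3: register job_B */17 -> active={job_A:*/15, job_B:*/17, job_D:*/3}
Op 4: unregister job_B -> active={job_A:*/15, job_D:*/3}
Op 5: register job_D */14 -> active={job_A:*/15, job_D:*/14}
Op 6: unregister job_A -> active={job_D:*/14}
Op 7: unregister job_D -> active={}
Op 8: register job_A */18 -> active={job_A:*/18}
Op 9: register job_C */11 -> active={job_A:*/18, job_C:*/11}
Op 10: register job_A */6 -> active={job_A:*/6, job_C:*/11}
Op 11: register job_A */3 -> active={job_A:*/3, job_C:*/11}
Op 12: register job_C */14 -> active={job_A:*/3, job_C:*/14}
  job_A: interval 3, next fire after T=148 is 150
  job_C: interval 14, next fire after T=148 is 154
Earliest = 150, winner (lex tiebreak) = job_A

Answer: job_A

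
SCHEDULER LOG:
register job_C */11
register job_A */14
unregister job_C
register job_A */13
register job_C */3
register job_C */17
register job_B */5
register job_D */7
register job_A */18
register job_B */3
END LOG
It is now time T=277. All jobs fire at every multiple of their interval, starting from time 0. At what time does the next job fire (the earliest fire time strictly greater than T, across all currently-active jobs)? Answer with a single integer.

Answer: 279

Derivation:
Op 1: register job_C */11 -> active={job_C:*/11}
Op 2: register job_A */14 -> active={job_A:*/14, job_C:*/11}
Op 3: unregister job_C -> active={job_A:*/14}
Op 4: register job_A */13 -> active={job_A:*/13}
Op 5: register job_C */3 -> active={job_A:*/13, job_C:*/3}
Op 6: register job_C */17 -> active={job_A:*/13, job_C:*/17}
Op 7: register job_B */5 -> active={job_A:*/13, job_B:*/5, job_C:*/17}
Op 8: register job_D */7 -> active={job_A:*/13, job_B:*/5, job_C:*/17, job_D:*/7}
Op 9: register job_A */18 -> active={job_A:*/18, job_B:*/5, job_C:*/17, job_D:*/7}
Op 10: register job_B */3 -> active={job_A:*/18, job_B:*/3, job_C:*/17, job_D:*/7}
  job_A: interval 18, next fire after T=277 is 288
  job_B: interval 3, next fire after T=277 is 279
  job_C: interval 17, next fire after T=277 is 289
  job_D: interval 7, next fire after T=277 is 280
Earliest fire time = 279 (job job_B)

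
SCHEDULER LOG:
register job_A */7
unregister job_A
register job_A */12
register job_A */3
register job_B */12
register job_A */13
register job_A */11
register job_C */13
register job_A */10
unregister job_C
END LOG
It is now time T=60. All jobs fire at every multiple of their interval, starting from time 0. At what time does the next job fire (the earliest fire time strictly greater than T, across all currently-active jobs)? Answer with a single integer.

Answer: 70

Derivation:
Op 1: register job_A */7 -> active={job_A:*/7}
Op 2: unregister job_A -> active={}
Op 3: register job_A */12 -> active={job_A:*/12}
Op 4: register job_A */3 -> active={job_A:*/3}
Op 5: register job_B */12 -> active={job_A:*/3, job_B:*/12}
Op 6: register job_A */13 -> active={job_A:*/13, job_B:*/12}
Op 7: register job_A */11 -> active={job_A:*/11, job_B:*/12}
Op 8: register job_C */13 -> active={job_A:*/11, job_B:*/12, job_C:*/13}
Op 9: register job_A */10 -> active={job_A:*/10, job_B:*/12, job_C:*/13}
Op 10: unregister job_C -> active={job_A:*/10, job_B:*/12}
  job_A: interval 10, next fire after T=60 is 70
  job_B: interval 12, next fire after T=60 is 72
Earliest fire time = 70 (job job_A)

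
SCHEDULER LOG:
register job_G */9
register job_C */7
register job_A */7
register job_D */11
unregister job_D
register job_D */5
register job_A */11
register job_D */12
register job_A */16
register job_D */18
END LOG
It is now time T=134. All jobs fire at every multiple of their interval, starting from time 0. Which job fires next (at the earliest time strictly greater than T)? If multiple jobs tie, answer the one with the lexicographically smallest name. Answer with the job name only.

Answer: job_G

Derivation:
Op 1: register job_G */9 -> active={job_G:*/9}
Op 2: register job_C */7 -> active={job_C:*/7, job_G:*/9}
Op 3: register job_A */7 -> active={job_A:*/7, job_C:*/7, job_G:*/9}
Op 4: register job_D */11 -> active={job_A:*/7, job_C:*/7, job_D:*/11, job_G:*/9}
Op 5: unregister job_D -> active={job_A:*/7, job_C:*/7, job_G:*/9}
Op 6: register job_D */5 -> active={job_A:*/7, job_C:*/7, job_D:*/5, job_G:*/9}
Op 7: register job_A */11 -> active={job_A:*/11, job_C:*/7, job_D:*/5, job_G:*/9}
Op 8: register job_D */12 -> active={job_A:*/11, job_C:*/7, job_D:*/12, job_G:*/9}
Op 9: register job_A */16 -> active={job_A:*/16, job_C:*/7, job_D:*/12, job_G:*/9}
Op 10: register job_D */18 -> active={job_A:*/16, job_C:*/7, job_D:*/18, job_G:*/9}
  job_A: interval 16, next fire after T=134 is 144
  job_C: interval 7, next fire after T=134 is 140
  job_D: interval 18, next fire after T=134 is 144
  job_G: interval 9, next fire after T=134 is 135
Earliest = 135, winner (lex tiebreak) = job_G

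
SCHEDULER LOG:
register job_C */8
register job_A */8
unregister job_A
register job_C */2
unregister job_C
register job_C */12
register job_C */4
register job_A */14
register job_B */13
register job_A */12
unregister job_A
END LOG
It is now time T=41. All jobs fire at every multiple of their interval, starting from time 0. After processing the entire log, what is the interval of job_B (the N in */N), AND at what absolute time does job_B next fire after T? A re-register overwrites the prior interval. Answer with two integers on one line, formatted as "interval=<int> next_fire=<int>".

Answer: interval=13 next_fire=52

Derivation:
Op 1: register job_C */8 -> active={job_C:*/8}
Op 2: register job_A */8 -> active={job_A:*/8, job_C:*/8}
Op 3: unregister job_A -> active={job_C:*/8}
Op 4: register job_C */2 -> active={job_C:*/2}
Op 5: unregister job_C -> active={}
Op 6: register job_C */12 -> active={job_C:*/12}
Op 7: register job_C */4 -> active={job_C:*/4}
Op 8: register job_A */14 -> active={job_A:*/14, job_C:*/4}
Op 9: register job_B */13 -> active={job_A:*/14, job_B:*/13, job_C:*/4}
Op 10: register job_A */12 -> active={job_A:*/12, job_B:*/13, job_C:*/4}
Op 11: unregister job_A -> active={job_B:*/13, job_C:*/4}
Final interval of job_B = 13
Next fire of job_B after T=41: (41//13+1)*13 = 52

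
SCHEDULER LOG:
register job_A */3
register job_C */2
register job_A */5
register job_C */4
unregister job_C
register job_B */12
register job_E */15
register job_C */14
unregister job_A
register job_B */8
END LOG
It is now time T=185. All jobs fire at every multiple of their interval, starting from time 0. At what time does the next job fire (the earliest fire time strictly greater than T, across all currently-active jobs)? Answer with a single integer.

Op 1: register job_A */3 -> active={job_A:*/3}
Op 2: register job_C */2 -> active={job_A:*/3, job_C:*/2}
Op 3: register job_A */5 -> active={job_A:*/5, job_C:*/2}
Op 4: register job_C */4 -> active={job_A:*/5, job_C:*/4}
Op 5: unregister job_C -> active={job_A:*/5}
Op 6: register job_B */12 -> active={job_A:*/5, job_B:*/12}
Op 7: register job_E */15 -> active={job_A:*/5, job_B:*/12, job_E:*/15}
Op 8: register job_C */14 -> active={job_A:*/5, job_B:*/12, job_C:*/14, job_E:*/15}
Op 9: unregister job_A -> active={job_B:*/12, job_C:*/14, job_E:*/15}
Op 10: register job_B */8 -> active={job_B:*/8, job_C:*/14, job_E:*/15}
  job_B: interval 8, next fire after T=185 is 192
  job_C: interval 14, next fire after T=185 is 196
  job_E: interval 15, next fire after T=185 is 195
Earliest fire time = 192 (job job_B)

Answer: 192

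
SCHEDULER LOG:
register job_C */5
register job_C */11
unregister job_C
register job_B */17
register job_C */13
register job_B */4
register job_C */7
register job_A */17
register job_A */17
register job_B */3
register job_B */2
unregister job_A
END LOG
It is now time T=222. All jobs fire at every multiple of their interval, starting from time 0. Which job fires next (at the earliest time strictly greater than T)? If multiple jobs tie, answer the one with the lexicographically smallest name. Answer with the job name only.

Answer: job_B

Derivation:
Op 1: register job_C */5 -> active={job_C:*/5}
Op 2: register job_C */11 -> active={job_C:*/11}
Op 3: unregister job_C -> active={}
Op 4: register job_B */17 -> active={job_B:*/17}
Op 5: register job_C */13 -> active={job_B:*/17, job_C:*/13}
Op 6: register job_B */4 -> active={job_B:*/4, job_C:*/13}
Op 7: register job_C */7 -> active={job_B:*/4, job_C:*/7}
Op 8: register job_A */17 -> active={job_A:*/17, job_B:*/4, job_C:*/7}
Op 9: register job_A */17 -> active={job_A:*/17, job_B:*/4, job_C:*/7}
Op 10: register job_B */3 -> active={job_A:*/17, job_B:*/3, job_C:*/7}
Op 11: register job_B */2 -> active={job_A:*/17, job_B:*/2, job_C:*/7}
Op 12: unregister job_A -> active={job_B:*/2, job_C:*/7}
  job_B: interval 2, next fire after T=222 is 224
  job_C: interval 7, next fire after T=222 is 224
Earliest = 224, winner (lex tiebreak) = job_B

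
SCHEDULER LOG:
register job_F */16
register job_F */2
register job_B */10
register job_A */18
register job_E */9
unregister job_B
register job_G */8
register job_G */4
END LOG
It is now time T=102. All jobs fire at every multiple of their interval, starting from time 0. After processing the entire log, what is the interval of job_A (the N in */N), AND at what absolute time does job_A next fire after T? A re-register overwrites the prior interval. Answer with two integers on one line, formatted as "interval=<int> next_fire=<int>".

Op 1: register job_F */16 -> active={job_F:*/16}
Op 2: register job_F */2 -> active={job_F:*/2}
Op 3: register job_B */10 -> active={job_B:*/10, job_F:*/2}
Op 4: register job_A */18 -> active={job_A:*/18, job_B:*/10, job_F:*/2}
Op 5: register job_E */9 -> active={job_A:*/18, job_B:*/10, job_E:*/9, job_F:*/2}
Op 6: unregister job_B -> active={job_A:*/18, job_E:*/9, job_F:*/2}
Op 7: register job_G */8 -> active={job_A:*/18, job_E:*/9, job_F:*/2, job_G:*/8}
Op 8: register job_G */4 -> active={job_A:*/18, job_E:*/9, job_F:*/2, job_G:*/4}
Final interval of job_A = 18
Next fire of job_A after T=102: (102//18+1)*18 = 108

Answer: interval=18 next_fire=108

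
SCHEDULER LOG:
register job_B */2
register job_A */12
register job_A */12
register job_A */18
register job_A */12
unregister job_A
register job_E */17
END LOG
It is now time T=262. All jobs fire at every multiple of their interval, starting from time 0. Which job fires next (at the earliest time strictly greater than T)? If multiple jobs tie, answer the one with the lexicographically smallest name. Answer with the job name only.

Answer: job_B

Derivation:
Op 1: register job_B */2 -> active={job_B:*/2}
Op 2: register job_A */12 -> active={job_A:*/12, job_B:*/2}
Op 3: register job_A */12 -> active={job_A:*/12, job_B:*/2}
Op 4: register job_A */18 -> active={job_A:*/18, job_B:*/2}
Op 5: register job_A */12 -> active={job_A:*/12, job_B:*/2}
Op 6: unregister job_A -> active={job_B:*/2}
Op 7: register job_E */17 -> active={job_B:*/2, job_E:*/17}
  job_B: interval 2, next fire after T=262 is 264
  job_E: interval 17, next fire after T=262 is 272
Earliest = 264, winner (lex tiebreak) = job_B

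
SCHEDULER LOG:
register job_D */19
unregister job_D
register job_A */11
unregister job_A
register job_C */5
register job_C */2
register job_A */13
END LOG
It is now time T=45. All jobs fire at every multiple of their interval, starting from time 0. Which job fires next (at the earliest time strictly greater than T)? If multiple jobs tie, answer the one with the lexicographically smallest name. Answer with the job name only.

Op 1: register job_D */19 -> active={job_D:*/19}
Op 2: unregister job_D -> active={}
Op 3: register job_A */11 -> active={job_A:*/11}
Op 4: unregister job_A -> active={}
Op 5: register job_C */5 -> active={job_C:*/5}
Op 6: register job_C */2 -> active={job_C:*/2}
Op 7: register job_A */13 -> active={job_A:*/13, job_C:*/2}
  job_A: interval 13, next fire after T=45 is 52
  job_C: interval 2, next fire after T=45 is 46
Earliest = 46, winner (lex tiebreak) = job_C

Answer: job_C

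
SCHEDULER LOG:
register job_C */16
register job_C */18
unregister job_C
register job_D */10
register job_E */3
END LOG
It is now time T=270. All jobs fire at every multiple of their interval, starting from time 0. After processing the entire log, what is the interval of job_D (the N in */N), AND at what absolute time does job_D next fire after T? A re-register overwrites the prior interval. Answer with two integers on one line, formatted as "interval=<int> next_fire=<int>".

Op 1: register job_C */16 -> active={job_C:*/16}
Op 2: register job_C */18 -> active={job_C:*/18}
Op 3: unregister job_C -> active={}
Op 4: register job_D */10 -> active={job_D:*/10}
Op 5: register job_E */3 -> active={job_D:*/10, job_E:*/3}
Final interval of job_D = 10
Next fire of job_D after T=270: (270//10+1)*10 = 280

Answer: interval=10 next_fire=280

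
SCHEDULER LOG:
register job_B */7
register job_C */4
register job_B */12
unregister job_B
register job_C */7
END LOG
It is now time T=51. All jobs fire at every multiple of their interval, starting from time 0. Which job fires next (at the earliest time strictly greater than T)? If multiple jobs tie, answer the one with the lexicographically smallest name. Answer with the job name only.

Op 1: register job_B */7 -> active={job_B:*/7}
Op 2: register job_C */4 -> active={job_B:*/7, job_C:*/4}
Op 3: register job_B */12 -> active={job_B:*/12, job_C:*/4}
Op 4: unregister job_B -> active={job_C:*/4}
Op 5: register job_C */7 -> active={job_C:*/7}
  job_C: interval 7, next fire after T=51 is 56
Earliest = 56, winner (lex tiebreak) = job_C

Answer: job_C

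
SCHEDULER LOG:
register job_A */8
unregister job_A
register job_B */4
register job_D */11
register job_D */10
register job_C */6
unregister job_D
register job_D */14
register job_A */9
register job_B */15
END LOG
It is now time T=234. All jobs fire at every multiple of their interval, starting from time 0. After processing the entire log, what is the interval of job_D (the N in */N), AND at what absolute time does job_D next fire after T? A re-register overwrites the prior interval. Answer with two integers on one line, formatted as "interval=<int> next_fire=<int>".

Op 1: register job_A */8 -> active={job_A:*/8}
Op 2: unregister job_A -> active={}
Op 3: register job_B */4 -> active={job_B:*/4}
Op 4: register job_D */11 -> active={job_B:*/4, job_D:*/11}
Op 5: register job_D */10 -> active={job_B:*/4, job_D:*/10}
Op 6: register job_C */6 -> active={job_B:*/4, job_C:*/6, job_D:*/10}
Op 7: unregister job_D -> active={job_B:*/4, job_C:*/6}
Op 8: register job_D */14 -> active={job_B:*/4, job_C:*/6, job_D:*/14}
Op 9: register job_A */9 -> active={job_A:*/9, job_B:*/4, job_C:*/6, job_D:*/14}
Op 10: register job_B */15 -> active={job_A:*/9, job_B:*/15, job_C:*/6, job_D:*/14}
Final interval of job_D = 14
Next fire of job_D after T=234: (234//14+1)*14 = 238

Answer: interval=14 next_fire=238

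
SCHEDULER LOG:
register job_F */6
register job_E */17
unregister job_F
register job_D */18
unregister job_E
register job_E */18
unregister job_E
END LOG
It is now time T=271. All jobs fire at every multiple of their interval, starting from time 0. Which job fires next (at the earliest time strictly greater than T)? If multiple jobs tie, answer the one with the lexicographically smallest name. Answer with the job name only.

Answer: job_D

Derivation:
Op 1: register job_F */6 -> active={job_F:*/6}
Op 2: register job_E */17 -> active={job_E:*/17, job_F:*/6}
Op 3: unregister job_F -> active={job_E:*/17}
Op 4: register job_D */18 -> active={job_D:*/18, job_E:*/17}
Op 5: unregister job_E -> active={job_D:*/18}
Op 6: register job_E */18 -> active={job_D:*/18, job_E:*/18}
Op 7: unregister job_E -> active={job_D:*/18}
  job_D: interval 18, next fire after T=271 is 288
Earliest = 288, winner (lex tiebreak) = job_D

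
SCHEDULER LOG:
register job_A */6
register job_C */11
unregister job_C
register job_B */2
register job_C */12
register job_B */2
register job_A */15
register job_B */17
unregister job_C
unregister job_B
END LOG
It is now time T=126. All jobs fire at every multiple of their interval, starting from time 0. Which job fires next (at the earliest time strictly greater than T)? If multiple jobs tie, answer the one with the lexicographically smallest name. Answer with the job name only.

Answer: job_A

Derivation:
Op 1: register job_A */6 -> active={job_A:*/6}
Op 2: register job_C */11 -> active={job_A:*/6, job_C:*/11}
Op 3: unregister job_C -> active={job_A:*/6}
Op 4: register job_B */2 -> active={job_A:*/6, job_B:*/2}
Op 5: register job_C */12 -> active={job_A:*/6, job_B:*/2, job_C:*/12}
Op 6: register job_B */2 -> active={job_A:*/6, job_B:*/2, job_C:*/12}
Op 7: register job_A */15 -> active={job_A:*/15, job_B:*/2, job_C:*/12}
Op 8: register job_B */17 -> active={job_A:*/15, job_B:*/17, job_C:*/12}
Op 9: unregister job_C -> active={job_A:*/15, job_B:*/17}
Op 10: unregister job_B -> active={job_A:*/15}
  job_A: interval 15, next fire after T=126 is 135
Earliest = 135, winner (lex tiebreak) = job_A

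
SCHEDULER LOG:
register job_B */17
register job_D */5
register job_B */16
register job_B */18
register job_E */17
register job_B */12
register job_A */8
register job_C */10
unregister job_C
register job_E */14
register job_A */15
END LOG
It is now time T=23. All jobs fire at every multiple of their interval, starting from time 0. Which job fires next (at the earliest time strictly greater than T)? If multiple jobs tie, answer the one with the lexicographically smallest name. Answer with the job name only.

Answer: job_B

Derivation:
Op 1: register job_B */17 -> active={job_B:*/17}
Op 2: register job_D */5 -> active={job_B:*/17, job_D:*/5}
Op 3: register job_B */16 -> active={job_B:*/16, job_D:*/5}
Op 4: register job_B */18 -> active={job_B:*/18, job_D:*/5}
Op 5: register job_E */17 -> active={job_B:*/18, job_D:*/5, job_E:*/17}
Op 6: register job_B */12 -> active={job_B:*/12, job_D:*/5, job_E:*/17}
Op 7: register job_A */8 -> active={job_A:*/8, job_B:*/12, job_D:*/5, job_E:*/17}
Op 8: register job_C */10 -> active={job_A:*/8, job_B:*/12, job_C:*/10, job_D:*/5, job_E:*/17}
Op 9: unregister job_C -> active={job_A:*/8, job_B:*/12, job_D:*/5, job_E:*/17}
Op 10: register job_E */14 -> active={job_A:*/8, job_B:*/12, job_D:*/5, job_E:*/14}
Op 11: register job_A */15 -> active={job_A:*/15, job_B:*/12, job_D:*/5, job_E:*/14}
  job_A: interval 15, next fire after T=23 is 30
  job_B: interval 12, next fire after T=23 is 24
  job_D: interval 5, next fire after T=23 is 25
  job_E: interval 14, next fire after T=23 is 28
Earliest = 24, winner (lex tiebreak) = job_B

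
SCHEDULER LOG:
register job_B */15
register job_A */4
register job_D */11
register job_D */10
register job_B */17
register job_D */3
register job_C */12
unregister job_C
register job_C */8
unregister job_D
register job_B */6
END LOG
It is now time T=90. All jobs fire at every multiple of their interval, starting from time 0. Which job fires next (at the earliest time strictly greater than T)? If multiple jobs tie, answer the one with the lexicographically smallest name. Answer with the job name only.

Op 1: register job_B */15 -> active={job_B:*/15}
Op 2: register job_A */4 -> active={job_A:*/4, job_B:*/15}
Op 3: register job_D */11 -> active={job_A:*/4, job_B:*/15, job_D:*/11}
Op 4: register job_D */10 -> active={job_A:*/4, job_B:*/15, job_D:*/10}
Op 5: register job_B */17 -> active={job_A:*/4, job_B:*/17, job_D:*/10}
Op 6: register job_D */3 -> active={job_A:*/4, job_B:*/17, job_D:*/3}
Op 7: register job_C */12 -> active={job_A:*/4, job_B:*/17, job_C:*/12, job_D:*/3}
Op 8: unregister job_C -> active={job_A:*/4, job_B:*/17, job_D:*/3}
Op 9: register job_C */8 -> active={job_A:*/4, job_B:*/17, job_C:*/8, job_D:*/3}
Op 10: unregister job_D -> active={job_A:*/4, job_B:*/17, job_C:*/8}
Op 11: register job_B */6 -> active={job_A:*/4, job_B:*/6, job_C:*/8}
  job_A: interval 4, next fire after T=90 is 92
  job_B: interval 6, next fire after T=90 is 96
  job_C: interval 8, next fire after T=90 is 96
Earliest = 92, winner (lex tiebreak) = job_A

Answer: job_A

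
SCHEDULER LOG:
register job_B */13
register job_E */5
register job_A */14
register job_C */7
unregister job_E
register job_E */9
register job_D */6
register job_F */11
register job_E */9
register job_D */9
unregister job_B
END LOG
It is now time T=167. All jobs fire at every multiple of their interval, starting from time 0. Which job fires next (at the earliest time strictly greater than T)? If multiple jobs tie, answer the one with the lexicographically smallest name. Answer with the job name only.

Answer: job_A

Derivation:
Op 1: register job_B */13 -> active={job_B:*/13}
Op 2: register job_E */5 -> active={job_B:*/13, job_E:*/5}
Op 3: register job_A */14 -> active={job_A:*/14, job_B:*/13, job_E:*/5}
Op 4: register job_C */7 -> active={job_A:*/14, job_B:*/13, job_C:*/7, job_E:*/5}
Op 5: unregister job_E -> active={job_A:*/14, job_B:*/13, job_C:*/7}
Op 6: register job_E */9 -> active={job_A:*/14, job_B:*/13, job_C:*/7, job_E:*/9}
Op 7: register job_D */6 -> active={job_A:*/14, job_B:*/13, job_C:*/7, job_D:*/6, job_E:*/9}
Op 8: register job_F */11 -> active={job_A:*/14, job_B:*/13, job_C:*/7, job_D:*/6, job_E:*/9, job_F:*/11}
Op 9: register job_E */9 -> active={job_A:*/14, job_B:*/13, job_C:*/7, job_D:*/6, job_E:*/9, job_F:*/11}
Op 10: register job_D */9 -> active={job_A:*/14, job_B:*/13, job_C:*/7, job_D:*/9, job_E:*/9, job_F:*/11}
Op 11: unregister job_B -> active={job_A:*/14, job_C:*/7, job_D:*/9, job_E:*/9, job_F:*/11}
  job_A: interval 14, next fire after T=167 is 168
  job_C: interval 7, next fire after T=167 is 168
  job_D: interval 9, next fire after T=167 is 171
  job_E: interval 9, next fire after T=167 is 171
  job_F: interval 11, next fire after T=167 is 176
Earliest = 168, winner (lex tiebreak) = job_A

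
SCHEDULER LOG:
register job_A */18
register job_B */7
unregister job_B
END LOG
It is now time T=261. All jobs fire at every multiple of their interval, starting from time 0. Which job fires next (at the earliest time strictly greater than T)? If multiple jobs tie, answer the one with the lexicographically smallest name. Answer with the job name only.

Op 1: register job_A */18 -> active={job_A:*/18}
Op 2: register job_B */7 -> active={job_A:*/18, job_B:*/7}
Op 3: unregister job_B -> active={job_A:*/18}
  job_A: interval 18, next fire after T=261 is 270
Earliest = 270, winner (lex tiebreak) = job_A

Answer: job_A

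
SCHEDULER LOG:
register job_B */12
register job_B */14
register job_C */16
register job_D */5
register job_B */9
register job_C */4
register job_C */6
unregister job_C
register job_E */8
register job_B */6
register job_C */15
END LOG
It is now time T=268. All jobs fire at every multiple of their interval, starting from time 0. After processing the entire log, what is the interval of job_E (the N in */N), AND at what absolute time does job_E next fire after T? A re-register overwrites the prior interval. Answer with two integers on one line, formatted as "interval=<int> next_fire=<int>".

Answer: interval=8 next_fire=272

Derivation:
Op 1: register job_B */12 -> active={job_B:*/12}
Op 2: register job_B */14 -> active={job_B:*/14}
Op 3: register job_C */16 -> active={job_B:*/14, job_C:*/16}
Op 4: register job_D */5 -> active={job_B:*/14, job_C:*/16, job_D:*/5}
Op 5: register job_B */9 -> active={job_B:*/9, job_C:*/16, job_D:*/5}
Op 6: register job_C */4 -> active={job_B:*/9, job_C:*/4, job_D:*/5}
Op 7: register job_C */6 -> active={job_B:*/9, job_C:*/6, job_D:*/5}
Op 8: unregister job_C -> active={job_B:*/9, job_D:*/5}
Op 9: register job_E */8 -> active={job_B:*/9, job_D:*/5, job_E:*/8}
Op 10: register job_B */6 -> active={job_B:*/6, job_D:*/5, job_E:*/8}
Op 11: register job_C */15 -> active={job_B:*/6, job_C:*/15, job_D:*/5, job_E:*/8}
Final interval of job_E = 8
Next fire of job_E after T=268: (268//8+1)*8 = 272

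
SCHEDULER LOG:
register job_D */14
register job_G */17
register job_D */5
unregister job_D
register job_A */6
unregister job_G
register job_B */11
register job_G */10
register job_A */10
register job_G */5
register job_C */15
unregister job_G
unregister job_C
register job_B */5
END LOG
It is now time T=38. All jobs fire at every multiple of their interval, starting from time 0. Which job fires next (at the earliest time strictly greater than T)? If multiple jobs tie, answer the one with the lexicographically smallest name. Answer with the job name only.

Answer: job_A

Derivation:
Op 1: register job_D */14 -> active={job_D:*/14}
Op 2: register job_G */17 -> active={job_D:*/14, job_G:*/17}
Op 3: register job_D */5 -> active={job_D:*/5, job_G:*/17}
Op 4: unregister job_D -> active={job_G:*/17}
Op 5: register job_A */6 -> active={job_A:*/6, job_G:*/17}
Op 6: unregister job_G -> active={job_A:*/6}
Op 7: register job_B */11 -> active={job_A:*/6, job_B:*/11}
Op 8: register job_G */10 -> active={job_A:*/6, job_B:*/11, job_G:*/10}
Op 9: register job_A */10 -> active={job_A:*/10, job_B:*/11, job_G:*/10}
Op 10: register job_G */5 -> active={job_A:*/10, job_B:*/11, job_G:*/5}
Op 11: register job_C */15 -> active={job_A:*/10, job_B:*/11, job_C:*/15, job_G:*/5}
Op 12: unregister job_G -> active={job_A:*/10, job_B:*/11, job_C:*/15}
Op 13: unregister job_C -> active={job_A:*/10, job_B:*/11}
Op 14: register job_B */5 -> active={job_A:*/10, job_B:*/5}
  job_A: interval 10, next fire after T=38 is 40
  job_B: interval 5, next fire after T=38 is 40
Earliest = 40, winner (lex tiebreak) = job_A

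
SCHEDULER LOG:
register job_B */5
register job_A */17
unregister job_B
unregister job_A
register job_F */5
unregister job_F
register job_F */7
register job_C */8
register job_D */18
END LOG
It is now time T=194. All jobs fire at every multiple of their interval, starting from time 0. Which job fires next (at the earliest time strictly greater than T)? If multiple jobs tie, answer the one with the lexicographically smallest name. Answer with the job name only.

Answer: job_F

Derivation:
Op 1: register job_B */5 -> active={job_B:*/5}
Op 2: register job_A */17 -> active={job_A:*/17, job_B:*/5}
Op 3: unregister job_B -> active={job_A:*/17}
Op 4: unregister job_A -> active={}
Op 5: register job_F */5 -> active={job_F:*/5}
Op 6: unregister job_F -> active={}
Op 7: register job_F */7 -> active={job_F:*/7}
Op 8: register job_C */8 -> active={job_C:*/8, job_F:*/7}
Op 9: register job_D */18 -> active={job_C:*/8, job_D:*/18, job_F:*/7}
  job_C: interval 8, next fire after T=194 is 200
  job_D: interval 18, next fire after T=194 is 198
  job_F: interval 7, next fire after T=194 is 196
Earliest = 196, winner (lex tiebreak) = job_F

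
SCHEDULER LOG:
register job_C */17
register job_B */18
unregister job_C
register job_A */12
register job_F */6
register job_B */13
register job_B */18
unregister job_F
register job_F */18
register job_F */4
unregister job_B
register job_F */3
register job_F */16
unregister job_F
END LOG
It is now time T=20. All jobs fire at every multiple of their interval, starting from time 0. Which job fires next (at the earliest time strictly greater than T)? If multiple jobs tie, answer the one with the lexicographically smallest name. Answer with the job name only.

Answer: job_A

Derivation:
Op 1: register job_C */17 -> active={job_C:*/17}
Op 2: register job_B */18 -> active={job_B:*/18, job_C:*/17}
Op 3: unregister job_C -> active={job_B:*/18}
Op 4: register job_A */12 -> active={job_A:*/12, job_B:*/18}
Op 5: register job_F */6 -> active={job_A:*/12, job_B:*/18, job_F:*/6}
Op 6: register job_B */13 -> active={job_A:*/12, job_B:*/13, job_F:*/6}
Op 7: register job_B */18 -> active={job_A:*/12, job_B:*/18, job_F:*/6}
Op 8: unregister job_F -> active={job_A:*/12, job_B:*/18}
Op 9: register job_F */18 -> active={job_A:*/12, job_B:*/18, job_F:*/18}
Op 10: register job_F */4 -> active={job_A:*/12, job_B:*/18, job_F:*/4}
Op 11: unregister job_B -> active={job_A:*/12, job_F:*/4}
Op 12: register job_F */3 -> active={job_A:*/12, job_F:*/3}
Op 13: register job_F */16 -> active={job_A:*/12, job_F:*/16}
Op 14: unregister job_F -> active={job_A:*/12}
  job_A: interval 12, next fire after T=20 is 24
Earliest = 24, winner (lex tiebreak) = job_A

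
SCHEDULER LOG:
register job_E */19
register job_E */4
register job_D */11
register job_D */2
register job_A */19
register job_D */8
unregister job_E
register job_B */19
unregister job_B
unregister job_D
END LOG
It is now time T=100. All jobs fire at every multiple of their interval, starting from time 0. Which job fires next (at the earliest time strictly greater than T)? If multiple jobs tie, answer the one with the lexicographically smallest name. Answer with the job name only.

Answer: job_A

Derivation:
Op 1: register job_E */19 -> active={job_E:*/19}
Op 2: register job_E */4 -> active={job_E:*/4}
Op 3: register job_D */11 -> active={job_D:*/11, job_E:*/4}
Op 4: register job_D */2 -> active={job_D:*/2, job_E:*/4}
Op 5: register job_A */19 -> active={job_A:*/19, job_D:*/2, job_E:*/4}
Op 6: register job_D */8 -> active={job_A:*/19, job_D:*/8, job_E:*/4}
Op 7: unregister job_E -> active={job_A:*/19, job_D:*/8}
Op 8: register job_B */19 -> active={job_A:*/19, job_B:*/19, job_D:*/8}
Op 9: unregister job_B -> active={job_A:*/19, job_D:*/8}
Op 10: unregister job_D -> active={job_A:*/19}
  job_A: interval 19, next fire after T=100 is 114
Earliest = 114, winner (lex tiebreak) = job_A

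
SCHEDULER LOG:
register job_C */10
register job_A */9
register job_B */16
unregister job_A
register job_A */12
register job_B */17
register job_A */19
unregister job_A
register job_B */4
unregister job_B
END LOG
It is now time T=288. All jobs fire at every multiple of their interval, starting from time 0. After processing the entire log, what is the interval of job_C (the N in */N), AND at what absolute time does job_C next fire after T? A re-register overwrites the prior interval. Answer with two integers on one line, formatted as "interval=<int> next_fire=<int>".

Op 1: register job_C */10 -> active={job_C:*/10}
Op 2: register job_A */9 -> active={job_A:*/9, job_C:*/10}
Op 3: register job_B */16 -> active={job_A:*/9, job_B:*/16, job_C:*/10}
Op 4: unregister job_A -> active={job_B:*/16, job_C:*/10}
Op 5: register job_A */12 -> active={job_A:*/12, job_B:*/16, job_C:*/10}
Op 6: register job_B */17 -> active={job_A:*/12, job_B:*/17, job_C:*/10}
Op 7: register job_A */19 -> active={job_A:*/19, job_B:*/17, job_C:*/10}
Op 8: unregister job_A -> active={job_B:*/17, job_C:*/10}
Op 9: register job_B */4 -> active={job_B:*/4, job_C:*/10}
Op 10: unregister job_B -> active={job_C:*/10}
Final interval of job_C = 10
Next fire of job_C after T=288: (288//10+1)*10 = 290

Answer: interval=10 next_fire=290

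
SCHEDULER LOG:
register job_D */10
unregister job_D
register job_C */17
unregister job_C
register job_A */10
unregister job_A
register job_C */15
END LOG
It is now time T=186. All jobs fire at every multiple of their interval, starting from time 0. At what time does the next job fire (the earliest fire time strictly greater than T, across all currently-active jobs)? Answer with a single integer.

Answer: 195

Derivation:
Op 1: register job_D */10 -> active={job_D:*/10}
Op 2: unregister job_D -> active={}
Op 3: register job_C */17 -> active={job_C:*/17}
Op 4: unregister job_C -> active={}
Op 5: register job_A */10 -> active={job_A:*/10}
Op 6: unregister job_A -> active={}
Op 7: register job_C */15 -> active={job_C:*/15}
  job_C: interval 15, next fire after T=186 is 195
Earliest fire time = 195 (job job_C)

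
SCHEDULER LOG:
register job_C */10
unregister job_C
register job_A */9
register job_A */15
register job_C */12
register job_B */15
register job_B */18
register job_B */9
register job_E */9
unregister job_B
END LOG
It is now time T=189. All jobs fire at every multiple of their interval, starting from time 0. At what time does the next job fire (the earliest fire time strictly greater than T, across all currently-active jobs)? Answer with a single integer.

Op 1: register job_C */10 -> active={job_C:*/10}
Op 2: unregister job_C -> active={}
Op 3: register job_A */9 -> active={job_A:*/9}
Op 4: register job_A */15 -> active={job_A:*/15}
Op 5: register job_C */12 -> active={job_A:*/15, job_C:*/12}
Op 6: register job_B */15 -> active={job_A:*/15, job_B:*/15, job_C:*/12}
Op 7: register job_B */18 -> active={job_A:*/15, job_B:*/18, job_C:*/12}
Op 8: register job_B */9 -> active={job_A:*/15, job_B:*/9, job_C:*/12}
Op 9: register job_E */9 -> active={job_A:*/15, job_B:*/9, job_C:*/12, job_E:*/9}
Op 10: unregister job_B -> active={job_A:*/15, job_C:*/12, job_E:*/9}
  job_A: interval 15, next fire after T=189 is 195
  job_C: interval 12, next fire after T=189 is 192
  job_E: interval 9, next fire after T=189 is 198
Earliest fire time = 192 (job job_C)

Answer: 192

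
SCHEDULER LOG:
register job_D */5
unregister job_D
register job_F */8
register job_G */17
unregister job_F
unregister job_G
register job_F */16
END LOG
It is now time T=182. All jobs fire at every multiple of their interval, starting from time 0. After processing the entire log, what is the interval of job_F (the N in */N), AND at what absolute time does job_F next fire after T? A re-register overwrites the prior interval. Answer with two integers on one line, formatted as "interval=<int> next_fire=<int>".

Op 1: register job_D */5 -> active={job_D:*/5}
Op 2: unregister job_D -> active={}
Op 3: register job_F */8 -> active={job_F:*/8}
Op 4: register job_G */17 -> active={job_F:*/8, job_G:*/17}
Op 5: unregister job_F -> active={job_G:*/17}
Op 6: unregister job_G -> active={}
Op 7: register job_F */16 -> active={job_F:*/16}
Final interval of job_F = 16
Next fire of job_F after T=182: (182//16+1)*16 = 192

Answer: interval=16 next_fire=192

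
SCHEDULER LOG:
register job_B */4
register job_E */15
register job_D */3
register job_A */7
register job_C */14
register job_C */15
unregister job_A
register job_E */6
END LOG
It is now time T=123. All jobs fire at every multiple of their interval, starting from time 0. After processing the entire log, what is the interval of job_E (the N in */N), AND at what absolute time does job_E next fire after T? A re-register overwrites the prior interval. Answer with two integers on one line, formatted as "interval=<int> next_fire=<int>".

Answer: interval=6 next_fire=126

Derivation:
Op 1: register job_B */4 -> active={job_B:*/4}
Op 2: register job_E */15 -> active={job_B:*/4, job_E:*/15}
Op 3: register job_D */3 -> active={job_B:*/4, job_D:*/3, job_E:*/15}
Op 4: register job_A */7 -> active={job_A:*/7, job_B:*/4, job_D:*/3, job_E:*/15}
Op 5: register job_C */14 -> active={job_A:*/7, job_B:*/4, job_C:*/14, job_D:*/3, job_E:*/15}
Op 6: register job_C */15 -> active={job_A:*/7, job_B:*/4, job_C:*/15, job_D:*/3, job_E:*/15}
Op 7: unregister job_A -> active={job_B:*/4, job_C:*/15, job_D:*/3, job_E:*/15}
Op 8: register job_E */6 -> active={job_B:*/4, job_C:*/15, job_D:*/3, job_E:*/6}
Final interval of job_E = 6
Next fire of job_E after T=123: (123//6+1)*6 = 126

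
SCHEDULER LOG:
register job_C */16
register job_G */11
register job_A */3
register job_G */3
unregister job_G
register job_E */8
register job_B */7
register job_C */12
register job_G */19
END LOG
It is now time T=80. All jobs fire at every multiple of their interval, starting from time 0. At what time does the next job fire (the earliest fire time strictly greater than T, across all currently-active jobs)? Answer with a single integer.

Answer: 81

Derivation:
Op 1: register job_C */16 -> active={job_C:*/16}
Op 2: register job_G */11 -> active={job_C:*/16, job_G:*/11}
Op 3: register job_A */3 -> active={job_A:*/3, job_C:*/16, job_G:*/11}
Op 4: register job_G */3 -> active={job_A:*/3, job_C:*/16, job_G:*/3}
Op 5: unregister job_G -> active={job_A:*/3, job_C:*/16}
Op 6: register job_E */8 -> active={job_A:*/3, job_C:*/16, job_E:*/8}
Op 7: register job_B */7 -> active={job_A:*/3, job_B:*/7, job_C:*/16, job_E:*/8}
Op 8: register job_C */12 -> active={job_A:*/3, job_B:*/7, job_C:*/12, job_E:*/8}
Op 9: register job_G */19 -> active={job_A:*/3, job_B:*/7, job_C:*/12, job_E:*/8, job_G:*/19}
  job_A: interval 3, next fire after T=80 is 81
  job_B: interval 7, next fire after T=80 is 84
  job_C: interval 12, next fire after T=80 is 84
  job_E: interval 8, next fire after T=80 is 88
  job_G: interval 19, next fire after T=80 is 95
Earliest fire time = 81 (job job_A)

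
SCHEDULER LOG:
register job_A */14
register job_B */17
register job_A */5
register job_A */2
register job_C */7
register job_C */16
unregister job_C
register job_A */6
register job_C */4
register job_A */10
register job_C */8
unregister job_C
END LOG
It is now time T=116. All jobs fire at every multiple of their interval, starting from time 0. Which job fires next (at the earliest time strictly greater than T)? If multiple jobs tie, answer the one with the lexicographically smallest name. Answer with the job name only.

Answer: job_B

Derivation:
Op 1: register job_A */14 -> active={job_A:*/14}
Op 2: register job_B */17 -> active={job_A:*/14, job_B:*/17}
Op 3: register job_A */5 -> active={job_A:*/5, job_B:*/17}
Op 4: register job_A */2 -> active={job_A:*/2, job_B:*/17}
Op 5: register job_C */7 -> active={job_A:*/2, job_B:*/17, job_C:*/7}
Op 6: register job_C */16 -> active={job_A:*/2, job_B:*/17, job_C:*/16}
Op 7: unregister job_C -> active={job_A:*/2, job_B:*/17}
Op 8: register job_A */6 -> active={job_A:*/6, job_B:*/17}
Op 9: register job_C */4 -> active={job_A:*/6, job_B:*/17, job_C:*/4}
Op 10: register job_A */10 -> active={job_A:*/10, job_B:*/17, job_C:*/4}
Op 11: register job_C */8 -> active={job_A:*/10, job_B:*/17, job_C:*/8}
Op 12: unregister job_C -> active={job_A:*/10, job_B:*/17}
  job_A: interval 10, next fire after T=116 is 120
  job_B: interval 17, next fire after T=116 is 119
Earliest = 119, winner (lex tiebreak) = job_B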